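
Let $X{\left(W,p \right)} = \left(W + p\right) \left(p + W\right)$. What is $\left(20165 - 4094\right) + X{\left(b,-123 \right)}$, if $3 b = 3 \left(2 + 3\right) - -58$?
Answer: $\frac{232255}{9} \approx 25806.0$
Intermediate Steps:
$b = \frac{73}{3}$ ($b = \frac{3 \left(2 + 3\right) - -58}{3} = \frac{3 \cdot 5 + 58}{3} = \frac{15 + 58}{3} = \frac{1}{3} \cdot 73 = \frac{73}{3} \approx 24.333$)
$X{\left(W,p \right)} = \left(W + p\right)^{2}$ ($X{\left(W,p \right)} = \left(W + p\right) \left(W + p\right) = \left(W + p\right)^{2}$)
$\left(20165 - 4094\right) + X{\left(b,-123 \right)} = \left(20165 - 4094\right) + \left(\frac{73}{3} - 123\right)^{2} = 16071 + \left(- \frac{296}{3}\right)^{2} = 16071 + \frac{87616}{9} = \frac{232255}{9}$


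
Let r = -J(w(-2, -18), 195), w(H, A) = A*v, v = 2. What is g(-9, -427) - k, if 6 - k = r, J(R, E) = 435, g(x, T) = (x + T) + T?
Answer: -1304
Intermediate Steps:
g(x, T) = x + 2*T (g(x, T) = (T + x) + T = x + 2*T)
w(H, A) = 2*A (w(H, A) = A*2 = 2*A)
r = -435 (r = -1*435 = -435)
k = 441 (k = 6 - 1*(-435) = 6 + 435 = 441)
g(-9, -427) - k = (-9 + 2*(-427)) - 1*441 = (-9 - 854) - 441 = -863 - 441 = -1304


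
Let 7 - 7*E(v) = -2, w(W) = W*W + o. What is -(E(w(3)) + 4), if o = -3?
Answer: -37/7 ≈ -5.2857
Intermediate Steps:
w(W) = -3 + W² (w(W) = W*W - 3 = W² - 3 = -3 + W²)
E(v) = 9/7 (E(v) = 1 - ⅐*(-2) = 1 + 2/7 = 9/7)
-(E(w(3)) + 4) = -(9/7 + 4) = -1*37/7 = -37/7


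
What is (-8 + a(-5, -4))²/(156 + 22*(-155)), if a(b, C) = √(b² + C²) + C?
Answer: -185/3254 + 12*√41/1627 ≈ -0.0096266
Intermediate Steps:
a(b, C) = C + √(C² + b²) (a(b, C) = √(C² + b²) + C = C + √(C² + b²))
(-8 + a(-5, -4))²/(156 + 22*(-155)) = (-8 + (-4 + √((-4)² + (-5)²)))²/(156 + 22*(-155)) = (-8 + (-4 + √(16 + 25)))²/(156 - 3410) = (-8 + (-4 + √41))²/(-3254) = (-12 + √41)²*(-1/3254) = -(-12 + √41)²/3254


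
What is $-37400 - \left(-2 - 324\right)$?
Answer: $-37074$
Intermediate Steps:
$-37400 - \left(-2 - 324\right) = -37400 - -326 = -37400 + 326 = -37074$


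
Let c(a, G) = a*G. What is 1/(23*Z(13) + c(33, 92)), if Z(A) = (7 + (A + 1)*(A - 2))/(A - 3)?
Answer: 10/34063 ≈ 0.00029357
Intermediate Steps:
c(a, G) = G*a
Z(A) = (7 + (1 + A)*(-2 + A))/(-3 + A)
1/(23*Z(13) + c(33, 92)) = 1/(23*((5 + 13**2 - 1*13)/(-3 + 13)) + 92*33) = 1/(23*((5 + 169 - 13)/10) + 3036) = 1/(23*((1/10)*161) + 3036) = 1/(23*(161/10) + 3036) = 1/(3703/10 + 3036) = 1/(34063/10) = 10/34063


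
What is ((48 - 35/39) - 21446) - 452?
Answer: -852185/39 ≈ -21851.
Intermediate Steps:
((48 - 35/39) - 21446) - 452 = (1837/39 - 21446) - 452 = -834557/39 - 452 = -852185/39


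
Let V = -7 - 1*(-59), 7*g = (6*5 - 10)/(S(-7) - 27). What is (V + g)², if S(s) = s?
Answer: 38167684/14161 ≈ 2695.3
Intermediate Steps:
g = -10/119 (g = ((6*5 - 10)/(-7 - 27))/7 = ((30 - 10)/(-34))/7 = (20*(-1/34))/7 = (⅐)*(-10/17) = -10/119 ≈ -0.084034)
V = 52 (V = -7 + 59 = 52)
(V + g)² = (52 - 10/119)² = (6178/119)² = 38167684/14161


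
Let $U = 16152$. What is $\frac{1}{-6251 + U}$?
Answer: $\frac{1}{9901} \approx 0.000101$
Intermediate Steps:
$\frac{1}{-6251 + U} = \frac{1}{-6251 + 16152} = \frac{1}{9901}$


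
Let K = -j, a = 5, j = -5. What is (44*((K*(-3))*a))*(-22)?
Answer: 72600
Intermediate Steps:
K = 5 (K = -1*(-5) = 5)
(44*((K*(-3))*a))*(-22) = (44*((5*(-3))*5))*(-22) = (44*(-15*5))*(-22) = (44*(-75))*(-22) = -3300*(-22) = 72600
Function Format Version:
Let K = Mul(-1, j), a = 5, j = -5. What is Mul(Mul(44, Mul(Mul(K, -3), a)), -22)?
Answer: 72600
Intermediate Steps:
K = 5 (K = Mul(-1, -5) = 5)
Mul(Mul(44, Mul(Mul(K, -3), a)), -22) = Mul(Mul(44, Mul(Mul(5, -3), 5)), -22) = Mul(Mul(44, Mul(-15, 5)), -22) = Mul(Mul(44, -75), -22) = Mul(-3300, -22) = 72600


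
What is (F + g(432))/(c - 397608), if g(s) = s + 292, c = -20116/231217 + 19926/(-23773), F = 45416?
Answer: -126809370564870/1092772811721569 ≈ -0.11604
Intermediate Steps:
c = -5085447610/5496721741 (c = -20116*1/231217 + 19926*(-1/23773) = -20116/231217 - 19926/23773 = -5085447610/5496721741 ≈ -0.92518)
g(s) = 292 + s
(F + g(432))/(c - 397608) = (45416 + (292 + 432))/(-5085447610/5496721741 - 397608) = (45416 + 724)/(-2185545623443138/5496721741) = 46140*(-5496721741/2185545623443138) = -126809370564870/1092772811721569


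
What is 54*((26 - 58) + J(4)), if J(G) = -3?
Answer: -1890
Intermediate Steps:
54*((26 - 58) + J(4)) = 54*((26 - 58) - 3) = 54*(-32 - 3) = 54*(-35) = -1890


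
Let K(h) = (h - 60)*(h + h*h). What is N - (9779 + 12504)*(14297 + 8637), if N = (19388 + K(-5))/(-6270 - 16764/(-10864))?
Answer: -8700493405120546/17025129 ≈ -5.1104e+8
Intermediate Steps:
K(h) = (-60 + h)*(h + h²)
N = -49127008/17025129 (N = (19388 - 5*(-60 + (-5)² - 59*(-5)))/(-6270 - 16764/(-10864)) = (19388 - 5*(-60 + 25 + 295))/(-6270 - 16764*(-1/10864)) = (19388 - 5*260)/(-6270 + 4191/2716) = (19388 - 1300)/(-17025129/2716) = 18088*(-2716/17025129) = -49127008/17025129 ≈ -2.8856)
N - (9779 + 12504)*(14297 + 8637) = -49127008/17025129 - (9779 + 12504)*(14297 + 8637) = -49127008/17025129 - 22283*22934 = -49127008/17025129 - 1*511038322 = -49127008/17025129 - 511038322 = -8700493405120546/17025129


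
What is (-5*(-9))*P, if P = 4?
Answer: 180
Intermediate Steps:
(-5*(-9))*P = -5*(-9)*4 = 45*4 = 180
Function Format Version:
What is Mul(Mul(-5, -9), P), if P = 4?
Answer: 180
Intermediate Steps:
Mul(Mul(-5, -9), P) = Mul(Mul(-5, -9), 4) = Mul(45, 4) = 180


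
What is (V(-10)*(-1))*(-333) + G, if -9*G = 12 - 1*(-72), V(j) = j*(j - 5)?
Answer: 149822/3 ≈ 49941.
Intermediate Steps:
V(j) = j*(-5 + j)
G = -28/3 (G = -(12 - 1*(-72))/9 = -(12 + 72)/9 = -⅑*84 = -28/3 ≈ -9.3333)
(V(-10)*(-1))*(-333) + G = (-10*(-5 - 10)*(-1))*(-333) - 28/3 = (-10*(-15)*(-1))*(-333) - 28/3 = (150*(-1))*(-333) - 28/3 = -150*(-333) - 28/3 = 49950 - 28/3 = 149822/3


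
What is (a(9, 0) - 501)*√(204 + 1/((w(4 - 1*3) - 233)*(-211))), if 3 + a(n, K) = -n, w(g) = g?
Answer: -513*√122211225742/24476 ≈ -7327.1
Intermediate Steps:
a(n, K) = -3 - n
(a(9, 0) - 501)*√(204 + 1/((w(4 - 1*3) - 233)*(-211))) = ((-3 - 1*9) - 501)*√(204 + 1/(((4 - 1*3) - 233)*(-211))) = ((-3 - 9) - 501)*√(204 - 1/211/((4 - 3) - 233)) = (-12 - 501)*√(204 - 1/211/(1 - 233)) = -513*√(204 - 1/211/(-232)) = -513*√(204 - 1/232*(-1/211)) = -513*√(204 + 1/48952) = -513*√122211225742/24476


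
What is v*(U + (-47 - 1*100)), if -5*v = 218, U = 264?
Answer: -25506/5 ≈ -5101.2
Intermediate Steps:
v = -218/5 (v = -⅕*218 = -218/5 ≈ -43.600)
v*(U + (-47 - 1*100)) = -218*(264 + (-47 - 1*100))/5 = -218*(264 + (-47 - 100))/5 = -218*(264 - 147)/5 = -218/5*117 = -25506/5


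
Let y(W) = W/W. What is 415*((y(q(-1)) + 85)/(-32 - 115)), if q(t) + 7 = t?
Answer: -35690/147 ≈ -242.79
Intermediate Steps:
q(t) = -7 + t
y(W) = 1
415*((y(q(-1)) + 85)/(-32 - 115)) = 415*((1 + 85)/(-32 - 115)) = 415*(86/(-147)) = 415*(86*(-1/147)) = 415*(-86/147) = -35690/147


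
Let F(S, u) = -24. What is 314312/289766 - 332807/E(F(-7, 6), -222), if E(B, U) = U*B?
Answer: -47380749413/771936624 ≈ -61.379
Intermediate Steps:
E(B, U) = B*U
314312/289766 - 332807/E(F(-7, 6), -222) = 314312/289766 - 332807/((-24*(-222))) = 314312*(1/289766) - 332807/5328 = 157156/144883 - 332807*1/5328 = 157156/144883 - 332807/5328 = -47380749413/771936624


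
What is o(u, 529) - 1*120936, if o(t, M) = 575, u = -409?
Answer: -120361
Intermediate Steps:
o(u, 529) - 1*120936 = 575 - 1*120936 = 575 - 120936 = -120361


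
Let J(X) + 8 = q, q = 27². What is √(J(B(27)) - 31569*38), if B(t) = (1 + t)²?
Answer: I*√1198901 ≈ 1094.9*I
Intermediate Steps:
q = 729
J(X) = 721 (J(X) = -8 + 729 = 721)
√(J(B(27)) - 31569*38) = √(721 - 31569*38) = √(721 - 1199622) = √(-1198901) = I*√1198901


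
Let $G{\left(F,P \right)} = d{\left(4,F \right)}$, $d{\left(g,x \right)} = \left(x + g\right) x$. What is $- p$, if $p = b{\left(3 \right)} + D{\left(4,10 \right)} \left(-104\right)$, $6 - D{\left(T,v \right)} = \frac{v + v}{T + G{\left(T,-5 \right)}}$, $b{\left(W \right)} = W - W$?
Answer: $\frac{5096}{9} \approx 566.22$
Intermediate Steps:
$d{\left(g,x \right)} = x \left(g + x\right)$ ($d{\left(g,x \right)} = \left(g + x\right) x = x \left(g + x\right)$)
$G{\left(F,P \right)} = F \left(4 + F\right)$
$b{\left(W \right)} = 0$
$D{\left(T,v \right)} = 6 - \frac{2 v}{T + T \left(4 + T\right)}$ ($D{\left(T,v \right)} = 6 - \frac{v + v}{T + T \left(4 + T\right)} = 6 - \frac{2 v}{T + T \left(4 + T\right)}$)
$p = - \frac{5096}{9}$ ($p = 0 + \frac{2 \left(\left(-1\right) 10 + 3 \cdot 4^{2} + 15 \cdot 4\right)}{4 \left(5 + 4\right)} \left(-104\right) = 0 + 2 \cdot \frac{1}{4} \cdot \frac{1}{9} \left(-10 + 3 \cdot 16 + 60\right) \left(-104\right) = 0 + 2 \cdot \frac{1}{4} \cdot \frac{1}{9} \left(-10 + 48 + 60\right) \left(-104\right) = 0 + 2 \cdot \frac{1}{4} \cdot \frac{1}{9} \cdot 98 \left(-104\right) = 0 + \frac{49}{9} \left(-104\right) = 0 - \frac{5096}{9} = - \frac{5096}{9} \approx -566.22$)
$- p = \left(-1\right) \left(- \frac{5096}{9}\right) = \frac{5096}{9}$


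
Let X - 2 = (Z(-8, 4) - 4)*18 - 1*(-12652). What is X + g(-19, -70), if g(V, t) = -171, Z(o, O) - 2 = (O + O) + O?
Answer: 12663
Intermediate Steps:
Z(o, O) = 2 + 3*O (Z(o, O) = 2 + ((O + O) + O) = 2 + (2*O + O) = 2 + 3*O)
X = 12834 (X = 2 + (((2 + 3*4) - 4)*18 - 1*(-12652)) = 2 + (((2 + 12) - 4)*18 + 12652) = 2 + ((14 - 4)*18 + 12652) = 2 + (10*18 + 12652) = 2 + (180 + 12652) = 2 + 12832 = 12834)
X + g(-19, -70) = 12834 - 171 = 12663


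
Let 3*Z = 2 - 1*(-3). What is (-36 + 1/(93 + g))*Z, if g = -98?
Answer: -181/3 ≈ -60.333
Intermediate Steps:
Z = 5/3 (Z = (2 - 1*(-3))/3 = (2 + 3)/3 = (⅓)*5 = 5/3 ≈ 1.6667)
(-36 + 1/(93 + g))*Z = (-36 + 1/(93 - 98))*(5/3) = (-36 + 1/(-5))*(5/3) = (-36 - ⅕)*(5/3) = -181/5*5/3 = -181/3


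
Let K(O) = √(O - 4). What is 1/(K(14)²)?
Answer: ⅒ ≈ 0.10000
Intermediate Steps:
K(O) = √(-4 + O)
1/(K(14)²) = 1/((√(-4 + 14))²) = 1/((√10)²) = 1/10 = ⅒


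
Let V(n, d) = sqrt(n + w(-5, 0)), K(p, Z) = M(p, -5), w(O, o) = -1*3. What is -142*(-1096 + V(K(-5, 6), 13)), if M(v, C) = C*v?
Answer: 155632 - 142*sqrt(22) ≈ 1.5497e+5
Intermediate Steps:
w(O, o) = -3
K(p, Z) = -5*p
V(n, d) = sqrt(-3 + n) (V(n, d) = sqrt(n - 3) = sqrt(-3 + n))
-142*(-1096 + V(K(-5, 6), 13)) = -142*(-1096 + sqrt(-3 - 5*(-5))) = -142*(-1096 + sqrt(-3 + 25)) = -142*(-1096 + sqrt(22)) = 155632 - 142*sqrt(22)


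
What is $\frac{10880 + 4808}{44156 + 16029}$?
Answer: $\frac{15688}{60185} \approx 0.26066$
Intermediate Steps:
$\frac{10880 + 4808}{44156 + 16029} = \frac{15688}{60185}$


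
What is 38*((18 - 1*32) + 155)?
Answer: 5358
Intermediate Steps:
38*((18 - 1*32) + 155) = 38*((18 - 32) + 155) = 38*(-14 + 155) = 38*141 = 5358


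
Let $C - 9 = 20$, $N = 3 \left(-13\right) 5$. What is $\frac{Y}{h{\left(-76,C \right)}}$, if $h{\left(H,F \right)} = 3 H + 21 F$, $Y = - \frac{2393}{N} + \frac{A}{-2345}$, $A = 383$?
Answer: $\frac{221476}{6968871} \approx 0.031781$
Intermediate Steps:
$N = -195$ ($N = \left(-39\right) 5 = -195$)
$Y = \frac{221476}{18291}$ ($Y = - \frac{2393}{-195} + \frac{383}{-2345} = \left(-2393\right) \left(- \frac{1}{195}\right) + 383 \left(- \frac{1}{2345}\right) = \frac{2393}{195} - \frac{383}{2345} = \frac{221476}{18291} \approx 12.108$)
$C = 29$ ($C = 9 + 20 = 29$)
$\frac{Y}{h{\left(-76,C \right)}} = \frac{221476}{18291 \left(3 \left(-76\right) + 21 \cdot 29\right)} = \frac{221476}{18291 \left(-228 + 609\right)} = \frac{221476}{18291 \cdot 381} = \frac{221476}{18291} \cdot \frac{1}{381} = \frac{221476}{6968871}$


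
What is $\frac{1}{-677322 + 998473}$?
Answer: $\frac{1}{321151} \approx 3.1138 \cdot 10^{-6}$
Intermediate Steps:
$\frac{1}{-677322 + 998473} = \frac{1}{321151}$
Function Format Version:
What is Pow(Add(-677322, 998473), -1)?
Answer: Rational(1, 321151) ≈ 3.1138e-6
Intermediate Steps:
Pow(Add(-677322, 998473), -1) = Pow(321151, -1) = Rational(1, 321151)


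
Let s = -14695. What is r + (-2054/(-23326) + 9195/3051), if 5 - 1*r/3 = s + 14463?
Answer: 8470155235/11861271 ≈ 714.10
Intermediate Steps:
r = 711 (r = 15 - 3*(-14695 + 14463) = 15 - 3*(-232) = 15 + 696 = 711)
r + (-2054/(-23326) + 9195/3051) = 711 + (-2054/(-23326) + 9195/3051) = 711 + (-2054*(-1/23326) + 9195*(1/3051)) = 711 + (1027/11663 + 3065/1017) = 711 + 36791554/11861271 = 8470155235/11861271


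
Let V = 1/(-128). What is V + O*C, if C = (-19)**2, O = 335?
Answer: 15479679/128 ≈ 1.2094e+5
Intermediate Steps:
C = 361
V = -1/128 ≈ -0.0078125
V + O*C = -1/128 + 335*361 = -1/128 + 120935 = 15479679/128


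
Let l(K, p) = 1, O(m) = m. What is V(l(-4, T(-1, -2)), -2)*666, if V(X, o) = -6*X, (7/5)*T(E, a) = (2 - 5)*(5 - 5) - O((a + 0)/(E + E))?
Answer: -3996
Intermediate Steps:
T(E, a) = -5*a/(14*E) (T(E, a) = 5*((2 - 5)*(5 - 5) - (a + 0)/(E + E))/7 = 5*(-3*0 - a/(2*E))/7 = 5*(0 - a*1/(2*E))/7 = 5*(0 - a/(2*E))/7 = 5*(-a/(2*E))/7 = -5*a/(14*E))
V(l(-4, T(-1, -2)), -2)*666 = -6*1*666 = -6*666 = -3996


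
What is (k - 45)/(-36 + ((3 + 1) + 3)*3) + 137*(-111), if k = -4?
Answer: -228056/15 ≈ -15204.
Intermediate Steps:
(k - 45)/(-36 + ((3 + 1) + 3)*3) + 137*(-111) = (-4 - 45)/(-36 + ((3 + 1) + 3)*3) + 137*(-111) = -49/(-36 + (4 + 3)*3) - 15207 = -49/(-36 + 7*3) - 15207 = -49/(-36 + 21) - 15207 = -49/(-15) - 15207 = -49*(-1/15) - 15207 = 49/15 - 15207 = -228056/15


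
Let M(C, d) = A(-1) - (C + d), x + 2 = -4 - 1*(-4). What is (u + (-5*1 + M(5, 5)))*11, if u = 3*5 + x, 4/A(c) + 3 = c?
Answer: -33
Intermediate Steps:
A(c) = 4/(-3 + c)
x = -2 (x = -2 + (-4 - 1*(-4)) = -2 + (-4 + 4) = -2 + 0 = -2)
M(C, d) = -1 - C - d (M(C, d) = 4/(-3 - 1) - (C + d) = 4/(-4) + (-C - d) = 4*(-¼) + (-C - d) = -1 + (-C - d) = -1 - C - d)
u = 13 (u = 3*5 - 2 = 15 - 2 = 13)
(u + (-5*1 + M(5, 5)))*11 = (13 + (-5*1 + (-1 - 1*5 - 1*5)))*11 = (13 + (-5 + (-1 - 5 - 5)))*11 = (13 + (-5 - 11))*11 = (13 - 16)*11 = -3*11 = -33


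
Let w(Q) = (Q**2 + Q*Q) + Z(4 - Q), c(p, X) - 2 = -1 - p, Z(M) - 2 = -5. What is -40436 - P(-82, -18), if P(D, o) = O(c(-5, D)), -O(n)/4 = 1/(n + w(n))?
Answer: -3032696/75 ≈ -40436.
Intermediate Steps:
Z(M) = -3 (Z(M) = 2 - 5 = -3)
c(p, X) = 1 - p (c(p, X) = 2 + (-1 - p) = 1 - p)
w(Q) = -3 + 2*Q**2 (w(Q) = (Q**2 + Q*Q) - 3 = (Q**2 + Q**2) - 3 = 2*Q**2 - 3 = -3 + 2*Q**2)
O(n) = -4/(-3 + n + 2*n**2) (O(n) = -4/(n + (-3 + 2*n**2)) = -4/(-3 + n + 2*n**2))
P(D, o) = -4/75 (P(D, o) = -4/(-3 + (1 - 1*(-5)) + 2*(1 - 1*(-5))**2) = -4/(-3 + (1 + 5) + 2*(1 + 5)**2) = -4/(-3 + 6 + 2*6**2) = -4/(-3 + 6 + 2*36) = -4/(-3 + 6 + 72) = -4/75)
-40436 - P(-82, -18) = -40436 - 1*(-4/75) = -40436 + 4/75 = -3032696/75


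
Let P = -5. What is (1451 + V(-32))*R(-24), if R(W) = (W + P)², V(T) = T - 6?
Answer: 1188333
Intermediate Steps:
V(T) = -6 + T
R(W) = (-5 + W)² (R(W) = (W - 5)² = (-5 + W)²)
(1451 + V(-32))*R(-24) = (1451 + (-6 - 32))*(-5 - 24)² = (1451 - 38)*(-29)² = 1413*841 = 1188333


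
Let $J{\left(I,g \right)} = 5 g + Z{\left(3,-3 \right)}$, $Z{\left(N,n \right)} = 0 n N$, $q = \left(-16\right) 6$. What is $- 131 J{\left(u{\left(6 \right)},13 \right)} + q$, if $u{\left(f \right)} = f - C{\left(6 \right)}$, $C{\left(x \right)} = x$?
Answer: $-8611$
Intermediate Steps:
$u{\left(f \right)} = -6 + f$ ($u{\left(f \right)} = f - 6 = -6 + f$)
$q = -96$
$Z{\left(N,n \right)} = 0$ ($Z{\left(N,n \right)} = 0 N = 0$)
$J{\left(I,g \right)} = 5 g$ ($J{\left(I,g \right)} = 5 g + 0 = 5 g$)
$- 131 J{\left(u{\left(6 \right)},13 \right)} + q = - 131 \cdot 5 \cdot 13 - 96 = \left(-131\right) 65 - 96 = -8515 - 96 = -8611$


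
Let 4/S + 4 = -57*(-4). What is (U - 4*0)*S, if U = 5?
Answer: 5/56 ≈ 0.089286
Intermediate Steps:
S = 1/56 (S = 4/(-4 - 57*(-4)) = 4/(-4 + 228) = 4/224 = 4*(1/224) = 1/56 ≈ 0.017857)
(U - 4*0)*S = (5 - 4*0)*(1/56) = (5 + 0)*(1/56) = 5*(1/56) = 5/56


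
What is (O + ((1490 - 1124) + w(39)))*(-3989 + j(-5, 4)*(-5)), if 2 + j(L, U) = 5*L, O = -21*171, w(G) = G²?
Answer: 6567216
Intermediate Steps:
O = -3591
j(L, U) = -2 + 5*L
(O + ((1490 - 1124) + w(39)))*(-3989 + j(-5, 4)*(-5)) = (-3591 + ((1490 - 1124) + 39²))*(-3989 + (-2 + 5*(-5))*(-5)) = (-3591 + (366 + 1521))*(-3989 + (-2 - 25)*(-5)) = (-3591 + 1887)*(-3989 - 27*(-5)) = -1704*(-3989 + 135) = -1704*(-3854) = 6567216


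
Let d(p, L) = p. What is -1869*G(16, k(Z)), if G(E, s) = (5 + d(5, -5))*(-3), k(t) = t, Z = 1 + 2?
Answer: 56070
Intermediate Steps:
Z = 3
G(E, s) = -30 (G(E, s) = (5 + 5)*(-3) = 10*(-3) = -30)
-1869*G(16, k(Z)) = -1869*(-30) = 56070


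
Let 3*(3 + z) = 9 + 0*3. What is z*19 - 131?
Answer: -131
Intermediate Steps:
z = 0 (z = -3 + (9 + 0*3)/3 = -3 + (9 + 0)/3 = -3 + (⅓)*9 = -3 + 3 = 0)
z*19 - 131 = 0*19 - 131 = 0 - 131 = -131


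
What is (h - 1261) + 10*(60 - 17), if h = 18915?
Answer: 18084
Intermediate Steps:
(h - 1261) + 10*(60 - 17) = (18915 - 1261) + 10*(60 - 17) = 17654 + 10*43 = 17654 + 430 = 18084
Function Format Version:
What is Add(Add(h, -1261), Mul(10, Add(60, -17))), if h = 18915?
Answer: 18084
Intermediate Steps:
Add(Add(h, -1261), Mul(10, Add(60, -17))) = Add(Add(18915, -1261), Mul(10, Add(60, -17))) = Add(17654, Mul(10, 43)) = Add(17654, 430) = 18084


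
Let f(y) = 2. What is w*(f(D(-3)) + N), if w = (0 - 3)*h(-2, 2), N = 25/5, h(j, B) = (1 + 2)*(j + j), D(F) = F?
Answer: 252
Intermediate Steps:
h(j, B) = 6*j (h(j, B) = 3*(2*j) = 6*j)
N = 5 (N = 25*(⅕) = 5)
w = 36 (w = (0 - 3)*(6*(-2)) = -3*(-12) = 36)
w*(f(D(-3)) + N) = 36*(2 + 5) = 36*7 = 252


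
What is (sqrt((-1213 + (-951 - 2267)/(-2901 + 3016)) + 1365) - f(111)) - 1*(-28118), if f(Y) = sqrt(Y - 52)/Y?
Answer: 28118 - sqrt(59)/111 + sqrt(1640130)/115 ≈ 28129.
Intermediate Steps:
f(Y) = sqrt(-52 + Y)/Y
(sqrt((-1213 + (-951 - 2267)/(-2901 + 3016)) + 1365) - f(111)) - 1*(-28118) = (sqrt((-1213 + (-951 - 2267)/(-2901 + 3016)) + 1365) - sqrt(-52 + 111)/111) - 1*(-28118) = (sqrt((-1213 - 3218/115) + 1365) - sqrt(59)/111) + 28118 = (sqrt(-142713/115 + 1365) - sqrt(59)/111) + 28118 = (sqrt(14262/115) - sqrt(59)/111) + 28118 = (sqrt(1640130)/115 - sqrt(59)/111) + 28118 = (-sqrt(59)/111 + sqrt(1640130)/115) + 28118 = 28118 - sqrt(59)/111 + sqrt(1640130)/115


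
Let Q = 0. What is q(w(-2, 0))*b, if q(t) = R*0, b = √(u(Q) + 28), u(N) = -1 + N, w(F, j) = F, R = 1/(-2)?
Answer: 0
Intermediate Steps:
R = -½ ≈ -0.50000
b = 3*√3 (b = √((-1 + 0) + 28) = √(-1 + 28) = √27 = 3*√3 ≈ 5.1962)
q(t) = 0 (q(t) = -½*0 = 0)
q(w(-2, 0))*b = 0*(3*√3) = 0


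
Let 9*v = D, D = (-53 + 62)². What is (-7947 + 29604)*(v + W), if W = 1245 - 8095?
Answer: -148155537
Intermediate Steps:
W = -6850
D = 81 (D = 9² = 81)
v = 9 (v = (⅑)*81 = 9)
(-7947 + 29604)*(v + W) = (-7947 + 29604)*(9 - 6850) = 21657*(-6841) = -148155537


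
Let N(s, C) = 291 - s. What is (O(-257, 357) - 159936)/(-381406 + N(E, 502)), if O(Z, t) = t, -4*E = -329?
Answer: 10132/24203 ≈ 0.41863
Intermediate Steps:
E = 329/4 (E = -1/4*(-329) = 329/4 ≈ 82.250)
(O(-257, 357) - 159936)/(-381406 + N(E, 502)) = (357 - 159936)/(-381406 + (291 - 1*329/4)) = -159579/(-381406 + (291 - 329/4)) = -159579/(-381406 + 835/4) = -159579/(-1524789/4) = -159579*(-4/1524789) = 10132/24203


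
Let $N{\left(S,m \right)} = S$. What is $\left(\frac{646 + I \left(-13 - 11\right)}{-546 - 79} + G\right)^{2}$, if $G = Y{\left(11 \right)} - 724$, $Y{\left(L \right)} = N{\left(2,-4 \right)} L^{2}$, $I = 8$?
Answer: $\frac{91025303616}{390625} \approx 2.3302 \cdot 10^{5}$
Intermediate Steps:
$Y{\left(L \right)} = 2 L^{2}$
$G = -482$ ($G = 2 \cdot 11^{2} - 724 = 2 \cdot 121 - 724 = 242 - 724 = -482$)
$\left(\frac{646 + I \left(-13 - 11\right)}{-546 - 79} + G\right)^{2} = \left(\frac{646 + 8 \left(-13 - 11\right)}{-546 - 79} - 482\right)^{2} = \left(\frac{646 + 8 \left(-24\right)}{-625} - 482\right)^{2} = \left(\left(646 - 192\right) \left(- \frac{1}{625}\right) - 482\right)^{2} = \left(454 \left(- \frac{1}{625}\right) - 482\right)^{2} = \left(- \frac{454}{625} - 482\right)^{2} = \left(- \frac{301704}{625}\right)^{2} = \frac{91025303616}{390625}$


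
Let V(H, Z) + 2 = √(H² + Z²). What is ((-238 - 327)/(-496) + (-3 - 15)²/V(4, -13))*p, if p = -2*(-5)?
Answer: 2118365/44888 + 3240*√185/181 ≈ 290.67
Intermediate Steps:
V(H, Z) = -2 + √(H² + Z²)
p = 10
((-238 - 327)/(-496) + (-3 - 15)²/V(4, -13))*p = ((-238 - 327)/(-496) + (-3 - 15)²/(-2 + √(4² + (-13)²)))*10 = (-565*(-1/496) + (-18)²/(-2 + √(16 + 169)))*10 = (565/496 + 324/(-2 + √185))*10 = 2825/248 + 3240/(-2 + √185)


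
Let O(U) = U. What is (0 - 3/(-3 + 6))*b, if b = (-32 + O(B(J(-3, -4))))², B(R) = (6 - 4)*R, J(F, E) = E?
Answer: -1600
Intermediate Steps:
B(R) = 2*R
b = 1600 (b = (-32 + 2*(-4))² = (-32 - 8)² = (-40)² = 1600)
(0 - 3/(-3 + 6))*b = (0 - 3/(-3 + 6))*1600 = (0 - 3/3)*1600 = (0 - 3*⅓)*1600 = (0 - 1)*1600 = -1*1600 = -1600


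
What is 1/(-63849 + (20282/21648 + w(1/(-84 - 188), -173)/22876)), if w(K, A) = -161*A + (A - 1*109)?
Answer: -61902456/3952277309639 ≈ -1.5662e-5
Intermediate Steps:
w(K, A) = -109 - 160*A (w(K, A) = -161*A + (A - 109) = -161*A + (-109 + A) = -109 - 160*A)
1/(-63849 + (20282/21648 + w(1/(-84 - 188), -173)/22876)) = 1/(-63849 + (20282/21648 + (-109 - 160*(-173))/22876)) = 1/(-63849 + (20282*(1/21648) + (-109 + 27680)*(1/22876))) = 1/(-63849 + (10141/10824 + 27571*(1/22876))) = 1/(-63849 + (10141/10824 + 27571/22876)) = 1/(-63849 + 132603505/61902456) = 1/(-3952277309639/61902456) = -61902456/3952277309639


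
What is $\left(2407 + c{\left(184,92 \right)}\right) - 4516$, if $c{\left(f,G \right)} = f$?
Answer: $-1925$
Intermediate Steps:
$\left(2407 + c{\left(184,92 \right)}\right) - 4516 = \left(2407 + 184\right) - 4516 = 2591 - 4516 = -1925$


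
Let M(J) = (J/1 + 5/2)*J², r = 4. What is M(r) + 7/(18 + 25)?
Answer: 4479/43 ≈ 104.16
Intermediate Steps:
M(J) = J²*(5/2 + J) (M(J) = (J*1 + 5*(½))*J² = (J + 5/2)*J² = (5/2 + J)*J² = J²*(5/2 + J))
M(r) + 7/(18 + 25) = 4²*(5/2 + 4) + 7/(18 + 25) = 16*(13/2) + 7/43 = 104 + (1/43)*7 = 104 + 7/43 = 4479/43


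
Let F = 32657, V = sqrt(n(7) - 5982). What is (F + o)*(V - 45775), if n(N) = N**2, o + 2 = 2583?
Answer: -1613019450 + 35238*I*sqrt(5933) ≈ -1.613e+9 + 2.7142e+6*I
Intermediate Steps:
o = 2581 (o = -2 + 2583 = 2581)
V = I*sqrt(5933) (V = sqrt(7**2 - 5982) = sqrt(49 - 5982) = sqrt(-5933) = I*sqrt(5933) ≈ 77.026*I)
(F + o)*(V - 45775) = (32657 + 2581)*(I*sqrt(5933) - 45775) = 35238*(-45775 + I*sqrt(5933)) = -1613019450 + 35238*I*sqrt(5933)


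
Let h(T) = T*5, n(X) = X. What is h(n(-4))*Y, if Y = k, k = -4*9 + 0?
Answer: 720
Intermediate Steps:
k = -36 (k = -36 + 0 = -36)
h(T) = 5*T
Y = -36
h(n(-4))*Y = (5*(-4))*(-36) = -20*(-36) = 720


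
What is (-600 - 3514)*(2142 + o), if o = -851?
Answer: -5311174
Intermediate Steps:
(-600 - 3514)*(2142 + o) = (-600 - 3514)*(2142 - 851) = -4114*1291 = -5311174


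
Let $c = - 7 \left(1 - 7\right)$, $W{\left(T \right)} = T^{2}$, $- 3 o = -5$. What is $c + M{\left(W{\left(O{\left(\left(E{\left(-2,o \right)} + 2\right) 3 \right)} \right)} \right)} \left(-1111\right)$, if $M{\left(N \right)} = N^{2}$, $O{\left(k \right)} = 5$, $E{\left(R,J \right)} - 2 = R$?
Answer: $-694333$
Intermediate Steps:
$o = \frac{5}{3}$ ($o = \left(- \frac{1}{3}\right) \left(-5\right) = \frac{5}{3} \approx 1.6667$)
$E{\left(R,J \right)} = 2 + R$
$c = 42$ ($c = \left(-7\right) \left(-6\right) = 42$)
$c + M{\left(W{\left(O{\left(\left(E{\left(-2,o \right)} + 2\right) 3 \right)} \right)} \right)} \left(-1111\right) = 42 + \left(5^{2}\right)^{2} \left(-1111\right) = 42 + 25^{2} \left(-1111\right) = 42 + 625 \left(-1111\right) = 42 - 694375 = -694333$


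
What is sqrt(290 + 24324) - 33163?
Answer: -33163 + sqrt(24614) ≈ -33006.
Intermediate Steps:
sqrt(290 + 24324) - 33163 = sqrt(24614) - 33163 = -33163 + sqrt(24614)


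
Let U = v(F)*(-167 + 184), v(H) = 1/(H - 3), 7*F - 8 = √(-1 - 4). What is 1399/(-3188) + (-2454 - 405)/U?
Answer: 118321915/379372 - 2859*I*√5/119 ≈ 311.89 - 53.722*I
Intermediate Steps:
F = 8/7 + I*√5/7 (F = 8/7 + √(-1 - 4)/7 = 8/7 + √(-5)/7 = 8/7 + (I*√5)/7 = 8/7 + I*√5/7 ≈ 1.1429 + 0.31944*I)
v(H) = 1/(-3 + H)
U = 17/(-13/7 + I*√5/7) (U = (-167 + 184)/(-3 + (8/7 + I*√5/7)) = 17/(-13/7 + I*√5/7) ≈ -8.8908 - 1.5293*I)
1399/(-3188) + (-2454 - 405)/U = 1399/(-3188) + (-2454 - 405)/(-1547/174 - 119*I*√5/174) = 1399*(-1/3188) - 2859/(-1547/174 - 119*I*√5/174) = -1399/3188 - 2859/(-1547/174 - 119*I*√5/174)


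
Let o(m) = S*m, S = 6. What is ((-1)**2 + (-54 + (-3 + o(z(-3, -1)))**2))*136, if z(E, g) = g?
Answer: 3808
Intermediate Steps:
o(m) = 6*m
((-1)**2 + (-54 + (-3 + o(z(-3, -1)))**2))*136 = ((-1)**2 + (-54 + (-3 + 6*(-1))**2))*136 = (1 + (-54 + (-3 - 6)**2))*136 = (1 + (-54 + (-9)**2))*136 = (1 + (-54 + 81))*136 = (1 + 27)*136 = 28*136 = 3808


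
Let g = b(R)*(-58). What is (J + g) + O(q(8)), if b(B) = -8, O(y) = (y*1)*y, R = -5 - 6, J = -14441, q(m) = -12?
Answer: -13833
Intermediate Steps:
R = -11
O(y) = y**2 (O(y) = y*y = y**2)
g = 464 (g = -8*(-58) = 464)
(J + g) + O(q(8)) = (-14441 + 464) + (-12)**2 = -13977 + 144 = -13833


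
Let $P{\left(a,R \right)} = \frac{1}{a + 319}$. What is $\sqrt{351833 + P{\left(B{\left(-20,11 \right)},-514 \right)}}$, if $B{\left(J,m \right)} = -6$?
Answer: $\frac{3 \sqrt{3829858610}}{313} \approx 593.16$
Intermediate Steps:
$P{\left(a,R \right)} = \frac{1}{319 + a}$
$\sqrt{351833 + P{\left(B{\left(-20,11 \right)},-514 \right)}} = \sqrt{351833 + \frac{1}{319 - 6}} = \sqrt{351833 + \frac{1}{313}} = \sqrt{\frac{110123730}{313}} = \frac{3 \sqrt{3829858610}}{313}$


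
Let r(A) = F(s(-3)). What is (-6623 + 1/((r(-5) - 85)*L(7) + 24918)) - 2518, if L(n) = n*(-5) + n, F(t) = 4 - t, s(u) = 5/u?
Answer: -744241935/81418 ≈ -9141.0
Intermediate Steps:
r(A) = 17/3 (r(A) = 4 - 5/(-3) = 4 - 5*(-1)/3 = 4 - 1*(-5/3) = 4 + 5/3 = 17/3)
L(n) = -4*n (L(n) = -5*n + n = -4*n)
(-6623 + 1/((r(-5) - 85)*L(7) + 24918)) - 2518 = (-6623 + 1/((17/3 - 85)*(-4*7) + 24918)) - 2518 = (-6623 + 1/(-238/3*(-28) + 24918)) - 2518 = (-6623 + 1/(6664/3 + 24918)) - 2518 = (-6623 + 1/(81418/3)) - 2518 = (-6623 + 3/81418) - 2518 = -539231411/81418 - 2518 = -744241935/81418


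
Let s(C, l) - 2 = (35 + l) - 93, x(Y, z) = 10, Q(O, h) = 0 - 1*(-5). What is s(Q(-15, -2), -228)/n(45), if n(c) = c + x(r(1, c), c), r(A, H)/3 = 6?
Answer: -284/55 ≈ -5.1636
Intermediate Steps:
r(A, H) = 18 (r(A, H) = 3*6 = 18)
Q(O, h) = 5 (Q(O, h) = 0 + 5 = 5)
s(C, l) = -56 + l (s(C, l) = 2 + ((35 + l) - 93) = 2 + (-58 + l) = -56 + l)
n(c) = 10 + c (n(c) = c + 10 = 10 + c)
s(Q(-15, -2), -228)/n(45) = (-56 - 228)/(10 + 45) = -284/55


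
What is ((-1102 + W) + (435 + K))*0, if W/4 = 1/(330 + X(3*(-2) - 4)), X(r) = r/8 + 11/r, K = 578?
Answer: 0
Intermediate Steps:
X(r) = 11/r + r/8 (X(r) = r*(⅛) + 11/r = r/8 + 11/r = 11/r + r/8)
W = 80/6553 (W = 4/(330 + (11/(3*(-2) - 4) + (3*(-2) - 4)/8)) = 4/(330 + (11/(-6 - 4) + (-6 - 4)/8)) = 4/(330 + (11/(-10) + (⅛)*(-10))) = 4/(330 + (11*(-⅒) - 5/4)) = 4/(330 + (-11/10 - 5/4)) = 4/(330 - 47/20) = 4/(6553/20) = 4*(20/6553) = 80/6553 ≈ 0.012208)
((-1102 + W) + (435 + K))*0 = ((-1102 + 80/6553) + (435 + 578))*0 = (-7221326/6553 + 1013)*0 = -583137/6553*0 = 0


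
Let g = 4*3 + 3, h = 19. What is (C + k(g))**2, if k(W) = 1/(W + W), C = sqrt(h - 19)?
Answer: 1/900 ≈ 0.0011111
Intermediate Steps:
g = 15 (g = 12 + 3 = 15)
C = 0 (C = sqrt(19 - 19) = sqrt(0) = 0)
k(W) = 1/(2*W)
(C + k(g))**2 = (0 + (1/2)/15)**2 = (0 + (1/2)*(1/15))**2 = (0 + 1/30)**2 = (1/30)**2 = 1/900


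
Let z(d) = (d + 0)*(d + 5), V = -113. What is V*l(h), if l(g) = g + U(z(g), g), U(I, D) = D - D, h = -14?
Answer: 1582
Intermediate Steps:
z(d) = d*(5 + d)
U(I, D) = 0
l(g) = g (l(g) = g + 0 = g)
V*l(h) = -113*(-14) = 1582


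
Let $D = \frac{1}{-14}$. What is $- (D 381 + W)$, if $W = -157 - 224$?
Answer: $\frac{5715}{14} \approx 408.21$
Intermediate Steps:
$W = -381$
$D = - \frac{1}{14} \approx -0.071429$
$- (D 381 + W) = - (\left(- \frac{1}{14}\right) 381 - 381) = - (- \frac{381}{14} - 381) = \left(-1\right) \left(- \frac{5715}{14}\right) = \frac{5715}{14}$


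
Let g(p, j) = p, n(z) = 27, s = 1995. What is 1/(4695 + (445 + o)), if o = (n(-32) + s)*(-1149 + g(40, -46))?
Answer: -1/2237258 ≈ -4.4698e-7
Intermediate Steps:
o = -2242398 (o = (27 + 1995)*(-1149 + 40) = 2022*(-1109) = -2242398)
1/(4695 + (445 + o)) = 1/(4695 + (445 - 2242398)) = 1/(4695 - 2241953) = 1/(-2237258) = -1/2237258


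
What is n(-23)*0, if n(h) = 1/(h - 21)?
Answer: 0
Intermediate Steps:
n(h) = 1/(-21 + h)
n(-23)*0 = 0/(-21 - 23) = 0/(-44) = -1/44*0 = 0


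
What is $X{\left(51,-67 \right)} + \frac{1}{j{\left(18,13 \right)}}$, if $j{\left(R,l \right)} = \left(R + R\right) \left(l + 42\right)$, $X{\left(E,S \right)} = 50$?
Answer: $\frac{99001}{1980} \approx 50.0$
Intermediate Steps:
$j{\left(R,l \right)} = 2 R \left(42 + l\right)$
$X{\left(51,-67 \right)} + \frac{1}{j{\left(18,13 \right)}} = 50 + \frac{1}{2 \cdot 18 \left(42 + 13\right)} = 50 + \frac{1}{2 \cdot 18 \cdot 55} = 50 + \frac{1}{1980} = \frac{99001}{1980}$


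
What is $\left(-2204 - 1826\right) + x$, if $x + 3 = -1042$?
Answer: $-5075$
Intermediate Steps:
$x = -1045$ ($x = -3 - 1042 = -1045$)
$\left(-2204 - 1826\right) + x = \left(-2204 - 1826\right) - 1045 = -4030 - 1045 = -5075$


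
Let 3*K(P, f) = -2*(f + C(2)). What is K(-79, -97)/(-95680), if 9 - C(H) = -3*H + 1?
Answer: -83/143520 ≈ -0.00057832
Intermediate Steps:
C(H) = 8 + 3*H (C(H) = 9 - (-3*H + 1) = 9 - (1 - 3*H) = 9 + (-1 + 3*H) = 8 + 3*H)
K(P, f) = -28/3 - 2*f/3 (K(P, f) = (-2*(f + (8 + 3*2)))/3 = (-2*(f + (8 + 6)))/3 = (-2*(f + 14))/3 = (-2*(14 + f))/3 = (-28 - 2*f)/3 = -28/3 - 2*f/3)
K(-79, -97)/(-95680) = (-28/3 - ⅔*(-97))/(-95680) = (-28/3 + 194/3)*(-1/95680) = (166/3)*(-1/95680) = -83/143520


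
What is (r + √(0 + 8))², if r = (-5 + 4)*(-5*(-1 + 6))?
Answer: 633 + 100*√2 ≈ 774.42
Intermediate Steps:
r = 25 (r = -(-5)*5 = -1*(-25) = 25)
(r + √(0 + 8))² = (25 + √(0 + 8))² = (25 + √8)² = (25 + 2*√2)²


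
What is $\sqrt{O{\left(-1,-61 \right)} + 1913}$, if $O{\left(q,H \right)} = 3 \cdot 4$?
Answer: $5 \sqrt{77} \approx 43.875$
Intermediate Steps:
$O{\left(q,H \right)} = 12$
$\sqrt{O{\left(-1,-61 \right)} + 1913} = \sqrt{12 + 1913} = \sqrt{1925} = 5 \sqrt{77}$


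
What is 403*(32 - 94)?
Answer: -24986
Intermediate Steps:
403*(32 - 94) = 403*(-62) = -24986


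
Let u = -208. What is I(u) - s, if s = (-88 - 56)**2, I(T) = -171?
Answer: -20907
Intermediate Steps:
s = 20736 (s = (-144)**2 = 20736)
I(u) - s = -171 - 1*20736 = -171 - 20736 = -20907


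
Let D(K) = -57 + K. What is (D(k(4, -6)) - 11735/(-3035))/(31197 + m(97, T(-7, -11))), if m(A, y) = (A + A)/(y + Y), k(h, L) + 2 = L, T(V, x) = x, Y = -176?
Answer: -6939196/3541022515 ≈ -0.0019597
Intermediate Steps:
k(h, L) = -2 + L
m(A, y) = 2*A/(-176 + y) (m(A, y) = (A + A)/(y - 176) = (2*A)/(-176 + y) = 2*A/(-176 + y))
(D(k(4, -6)) - 11735/(-3035))/(31197 + m(97, T(-7, -11))) = ((-57 + (-2 - 6)) - 11735/(-3035))/(31197 + 2*97/(-176 - 11)) = ((-57 - 8) - 11735*(-1/3035))/(31197 + 2*97/(-187)) = (-65 + 2347/607)/(31197 + 2*97*(-1/187)) = -37108/(607*(31197 - 194/187)) = -37108/(607*5833645/187) = -37108/607*187/5833645 = -6939196/3541022515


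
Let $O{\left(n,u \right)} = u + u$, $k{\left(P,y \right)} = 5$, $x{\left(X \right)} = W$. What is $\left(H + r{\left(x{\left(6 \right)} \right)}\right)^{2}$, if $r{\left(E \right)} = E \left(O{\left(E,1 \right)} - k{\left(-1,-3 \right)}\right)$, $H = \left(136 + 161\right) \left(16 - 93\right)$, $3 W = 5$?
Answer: $523219876$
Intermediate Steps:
$W = \frac{5}{3}$ ($W = \frac{1}{3} \cdot 5 = \frac{5}{3} \approx 1.6667$)
$x{\left(X \right)} = \frac{5}{3}$
$H = -22869$ ($H = 297 \left(-77\right) = -22869$)
$O{\left(n,u \right)} = 2 u$
$r{\left(E \right)} = - 3 E$ ($r{\left(E \right)} = E \left(2 \cdot 1 - 5\right) = E \left(2 - 5\right) = E \left(-3\right) = - 3 E$)
$\left(H + r{\left(x{\left(6 \right)} \right)}\right)^{2} = \left(-22869 - 5\right)^{2} = \left(-22874\right)^{2} = 523219876$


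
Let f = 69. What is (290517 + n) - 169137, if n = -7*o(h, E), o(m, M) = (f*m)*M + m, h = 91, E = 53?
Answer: -2208766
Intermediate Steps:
o(m, M) = m + 69*M*m (o(m, M) = (69*m)*M + m = 69*M*m + m = m + 69*M*m)
n = -2330146 (n = -637*(1 + 69*53) = -637*(1 + 3657) = -637*3658 = -7*332878 = -2330146)
(290517 + n) - 169137 = (290517 - 2330146) - 169137 = -2039629 - 169137 = -2208766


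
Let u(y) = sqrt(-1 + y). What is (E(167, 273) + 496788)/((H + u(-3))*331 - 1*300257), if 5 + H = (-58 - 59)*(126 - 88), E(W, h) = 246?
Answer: -220377171573/786359368922 - 82259127*I/786359368922 ≈ -0.28025 - 0.00010461*I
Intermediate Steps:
H = -4451 (H = -5 + (-58 - 59)*(126 - 88) = -5 - 117*38 = -5 - 4446 = -4451)
(E(167, 273) + 496788)/((H + u(-3))*331 - 1*300257) = (246 + 496788)/((-4451 + sqrt(-1 - 3))*331 - 1*300257) = 497034/((-4451 + sqrt(-4))*331 - 300257) = 497034/((-4451 + 2*I)*331 - 300257) = 497034/((-1473281 + 662*I) - 300257) = 497034/(-1773538 + 662*I) = 497034*((-1773538 - 662*I)/3145437475688) = 248517*(-1773538 - 662*I)/1572718737844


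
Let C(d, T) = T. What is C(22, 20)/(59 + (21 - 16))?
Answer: 5/16 ≈ 0.31250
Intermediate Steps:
C(22, 20)/(59 + (21 - 16)) = 20/(59 + (21 - 16)) = 20/(59 + 5) = 20/64 = 20*(1/64) = 5/16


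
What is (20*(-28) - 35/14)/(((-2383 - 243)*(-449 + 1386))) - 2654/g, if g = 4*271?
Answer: -3264860899/1333624604 ≈ -2.4481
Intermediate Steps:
g = 1084
(20*(-28) - 35/14)/(((-2383 - 243)*(-449 + 1386))) - 2654/g = (20*(-28) - 35/14)/(((-2383 - 243)*(-449 + 1386))) - 2654/1084 = (-560 - 35*1/14)/((-2626*937)) - 2654*1/1084 = (-560 - 5/2)/(-2460562) - 1327/542 = -1125/2*(-1/2460562) - 1327/542 = 1125/4921124 - 1327/542 = -3264860899/1333624604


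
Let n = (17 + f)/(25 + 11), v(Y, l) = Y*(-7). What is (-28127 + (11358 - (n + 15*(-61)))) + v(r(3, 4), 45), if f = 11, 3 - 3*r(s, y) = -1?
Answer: -142777/9 ≈ -15864.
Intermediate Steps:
r(s, y) = 4/3 (r(s, y) = 1 - ⅓*(-1) = 1 + ⅓ = 4/3)
v(Y, l) = -7*Y
n = 7/9 (n = (17 + 11)/(25 + 11) = 28/36 = 28*(1/36) = 7/9 ≈ 0.77778)
(-28127 + (11358 - (n + 15*(-61)))) + v(r(3, 4), 45) = (-28127 + (11358 - (7/9 + 15*(-61)))) - 7*4/3 = (-28127 + (11358 - (7/9 - 915))) - 28/3 = (-28127 + (11358 - 1*(-8228/9))) - 28/3 = (-28127 + (11358 + 8228/9)) - 28/3 = (-28127 + 110450/9) - 28/3 = -142693/9 - 28/3 = -142777/9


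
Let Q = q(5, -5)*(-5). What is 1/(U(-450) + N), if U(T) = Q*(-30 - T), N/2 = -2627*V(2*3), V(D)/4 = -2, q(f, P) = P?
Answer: 1/52532 ≈ 1.9036e-5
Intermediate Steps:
V(D) = -8 (V(D) = 4*(-2) = -8)
N = 42032 (N = 2*(-2627*(-8)) = 2*21016 = 42032)
Q = 25 (Q = -5*(-5) = 25)
U(T) = -750 - 25*T (U(T) = 25*(-30 - T) = -750 - 25*T)
1/(U(-450) + N) = 1/((-750 - 25*(-450)) + 42032) = 1/((-750 + 11250) + 42032) = 1/(10500 + 42032) = 1/52532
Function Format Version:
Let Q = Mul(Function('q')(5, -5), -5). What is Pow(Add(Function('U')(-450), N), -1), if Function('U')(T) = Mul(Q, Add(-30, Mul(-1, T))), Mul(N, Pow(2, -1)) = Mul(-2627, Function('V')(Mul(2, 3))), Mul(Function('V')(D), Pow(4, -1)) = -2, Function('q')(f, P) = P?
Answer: Rational(1, 52532) ≈ 1.9036e-5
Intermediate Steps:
Function('V')(D) = -8 (Function('V')(D) = Mul(4, -2) = -8)
N = 42032 (N = Mul(2, Mul(-2627, -8)) = Mul(2, 21016) = 42032)
Q = 25 (Q = Mul(-5, -5) = 25)
Function('U')(T) = Add(-750, Mul(-25, T)) (Function('U')(T) = Mul(25, Add(-30, Mul(-1, T))) = Add(-750, Mul(-25, T)))
Pow(Add(Function('U')(-450), N), -1) = Pow(Add(Add(-750, Mul(-25, -450)), 42032), -1) = Pow(Add(Add(-750, 11250), 42032), -1) = Pow(Add(10500, 42032), -1) = Pow(52532, -1) = Rational(1, 52532)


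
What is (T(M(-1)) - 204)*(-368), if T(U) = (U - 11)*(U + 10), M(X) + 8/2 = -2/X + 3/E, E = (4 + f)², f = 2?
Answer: 1021453/9 ≈ 1.1349e+5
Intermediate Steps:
E = 36 (E = (4 + 2)² = 6² = 36)
M(X) = -47/12 - 2/X (M(X) = -4 + (-2/X + 3/36) = -4 + (-2/X + 3*(1/36)) = -4 + (-2/X + 1/12) = -4 + (1/12 - 2/X) = -47/12 - 2/X)
T(U) = (-11 + U)*(10 + U)
(T(M(-1)) - 204)*(-368) = ((-110 + (-47/12 - 2/(-1))² - (-47/12 - 2/(-1))) - 204)*(-368) = ((-110 + (-47/12 - 2*(-1))² - (-47/12 - 2*(-1))) - 204)*(-368) = ((-110 + (-47/12 + 2)² - (-47/12 + 2)) - 204)*(-368) = ((-110 + (-23/12)² - 1*(-23/12)) - 204)*(-368) = ((-110 + 529/144 + 23/12) - 204)*(-368) = (-15035/144 - 204)*(-368) = -44411/144*(-368) = 1021453/9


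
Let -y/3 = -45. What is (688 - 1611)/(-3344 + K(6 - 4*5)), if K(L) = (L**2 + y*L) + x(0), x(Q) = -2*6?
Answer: 923/5050 ≈ 0.18277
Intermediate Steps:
y = 135 (y = -3*(-45) = 135)
x(Q) = -12
K(L) = -12 + L**2 + 135*L (K(L) = (L**2 + 135*L) - 12 = -12 + L**2 + 135*L)
(688 - 1611)/(-3344 + K(6 - 4*5)) = (688 - 1611)/(-3344 + (-12 + (6 - 4*5)**2 + 135*(6 - 4*5))) = -923/(-3344 + (-12 + (6 - 20)**2 + 135*(6 - 20))) = -923/(-3344 + (-12 + (-14)**2 + 135*(-14))) = -923/(-3344 + (-12 + 196 - 1890)) = -923/(-3344 - 1706) = -923/(-5050) = -923*(-1/5050) = 923/5050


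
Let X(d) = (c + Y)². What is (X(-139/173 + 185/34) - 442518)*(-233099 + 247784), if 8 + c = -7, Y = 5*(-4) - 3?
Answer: -6477171690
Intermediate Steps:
Y = -23 (Y = -20 - 3 = -23)
c = -15 (c = -8 - 7 = -15)
X(d) = 1444 (X(d) = (-15 - 23)² = (-38)² = 1444)
(X(-139/173 + 185/34) - 442518)*(-233099 + 247784) = (1444 - 442518)*(-233099 + 247784) = -441074*14685 = -6477171690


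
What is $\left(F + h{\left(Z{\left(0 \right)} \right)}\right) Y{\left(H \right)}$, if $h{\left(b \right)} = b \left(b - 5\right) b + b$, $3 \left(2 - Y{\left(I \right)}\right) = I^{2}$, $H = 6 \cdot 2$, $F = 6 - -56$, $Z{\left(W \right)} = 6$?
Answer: $-4784$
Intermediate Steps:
$F = 62$ ($F = 6 + 56 = 62$)
$H = 12$
$Y{\left(I \right)} = 2 - \frac{I^{2}}{3}$
$h{\left(b \right)} = b + b^{2} \left(-5 + b\right)$ ($h{\left(b \right)} = b \left(-5 + b\right) b + b = b^{2} \left(-5 + b\right) + b = b + b^{2} \left(-5 + b\right)$)
$\left(F + h{\left(Z{\left(0 \right)} \right)}\right) Y{\left(H \right)} = \left(62 + 6 \left(1 + 6^{2} - 30\right)\right) \left(2 - \frac{12^{2}}{3}\right) = \left(62 + 6 \left(1 + 36 - 30\right)\right) \left(2 - 48\right) = \left(62 + 6 \cdot 7\right) \left(2 - 48\right) = \left(62 + 42\right) \left(-46\right) = 104 \left(-46\right) = -4784$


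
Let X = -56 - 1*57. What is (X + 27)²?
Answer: 7396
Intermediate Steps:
X = -113 (X = -56 - 57 = -113)
(X + 27)² = (-113 + 27)² = (-86)² = 7396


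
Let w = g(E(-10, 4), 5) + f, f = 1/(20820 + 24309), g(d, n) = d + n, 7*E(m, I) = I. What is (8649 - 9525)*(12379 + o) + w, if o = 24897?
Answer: -1473632005670/45129 ≈ -3.2654e+7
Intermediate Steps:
E(m, I) = I/7
f = 1/45129 ≈ 2.2159e-5
w = 251434/45129 (w = ((1/7)*4 + 5) + 1/45129 = (4/7 + 5) + 1/45129 = 39/7 + 1/45129 = 251434/45129 ≈ 5.5714)
(8649 - 9525)*(12379 + o) + w = (8649 - 9525)*(12379 + 24897) + 251434/45129 = -876*37276 + 251434/45129 = -32653776 + 251434/45129 = -1473632005670/45129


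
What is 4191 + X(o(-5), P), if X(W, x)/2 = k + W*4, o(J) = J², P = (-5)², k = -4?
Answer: 4383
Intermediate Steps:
P = 25
X(W, x) = -8 + 8*W (X(W, x) = 2*(-4 + W*4) = 2*(-4 + 4*W) = -8 + 8*W)
4191 + X(o(-5), P) = 4191 + (-8 + 8*(-5)²) = 4191 + (-8 + 8*25) = 4191 + (-8 + 200) = 4191 + 192 = 4383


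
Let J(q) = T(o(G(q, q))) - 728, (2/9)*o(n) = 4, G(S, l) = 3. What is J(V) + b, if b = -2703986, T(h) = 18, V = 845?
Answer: -2704696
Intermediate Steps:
o(n) = 18 (o(n) = (9/2)*4 = 18)
J(q) = -710 (J(q) = 18 - 728 = -710)
J(V) + b = -710 - 2703986 = -2704696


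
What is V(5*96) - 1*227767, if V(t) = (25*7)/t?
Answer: -21865597/96 ≈ -2.2777e+5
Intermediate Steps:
V(t) = 175/t
V(5*96) - 1*227767 = 175/((5*96)) - 1*227767 = 175/480 - 227767 = 175*(1/480) - 227767 = 35/96 - 227767 = -21865597/96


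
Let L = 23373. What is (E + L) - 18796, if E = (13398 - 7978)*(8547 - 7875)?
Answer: 3646817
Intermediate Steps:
E = 3642240 (E = 5420*672 = 3642240)
(E + L) - 18796 = (3642240 + 23373) - 18796 = 3665613 - 18796 = 3646817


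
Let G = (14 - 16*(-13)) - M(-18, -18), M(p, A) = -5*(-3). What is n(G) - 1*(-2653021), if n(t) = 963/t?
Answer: 61019590/23 ≈ 2.6530e+6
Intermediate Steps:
M(p, A) = 15
G = 207 (G = (14 - 16*(-13)) - 1*15 = (14 + 208) - 15 = 222 - 15 = 207)
n(G) - 1*(-2653021) = 963/207 - 1*(-2653021) = 963*(1/207) + 2653021 = 107/23 + 2653021 = 61019590/23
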